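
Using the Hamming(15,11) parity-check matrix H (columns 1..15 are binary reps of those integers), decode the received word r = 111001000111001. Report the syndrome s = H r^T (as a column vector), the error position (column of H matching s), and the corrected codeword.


s = (0, 1, 0, 0)^T, error position = 4, corrected codeword c = 111101000111001

Compute s = H r^T mod 2 one row at a time:
  s_1 = 0 + 0 + 1 + 1 + 1 + 0 + 0 + 1 = 4 ≡ 0 (mod 2).
  s_2 = 0 + 0 + 1 + 0 + 1 + 0 + 0 + 1 = 3 ≡ 1 (mod 2).
  s_3 = 1 + 1 + 1 + 0 + 1 + 1 + 0 + 1 = 6 ≡ 0 (mod 2).
  s_4 = 1 + 1 + 0 + 0 + 0 + 1 + 0 + 1 = 4 ≡ 0 (mod 2).
s = (0, 1, 0, 0)^T — this equals column 4 of H (binary 0100), so error is at position 4.
Correct: flip bit 4 of r = 111001000111001 to get c = 111101000111001.


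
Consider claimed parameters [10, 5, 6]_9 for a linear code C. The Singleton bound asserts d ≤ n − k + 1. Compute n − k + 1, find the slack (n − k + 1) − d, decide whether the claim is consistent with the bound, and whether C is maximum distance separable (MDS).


Singleton RHS = n − k + 1 = 6, slack = 0, bound satisfied, MDS.

Singleton bound: d ≤ n − k + 1.
Here n = 10, k = 5, so n − k + 1 = 6.
Given d = 6, check d ≤ 6: YES.
Slack = (n − k + 1) − d = 0.
The code is MDS (slack = 0).
Description: the claimed parameters are [10, 5, 6]_9; such a code would be MDS (meets Singleton bound).


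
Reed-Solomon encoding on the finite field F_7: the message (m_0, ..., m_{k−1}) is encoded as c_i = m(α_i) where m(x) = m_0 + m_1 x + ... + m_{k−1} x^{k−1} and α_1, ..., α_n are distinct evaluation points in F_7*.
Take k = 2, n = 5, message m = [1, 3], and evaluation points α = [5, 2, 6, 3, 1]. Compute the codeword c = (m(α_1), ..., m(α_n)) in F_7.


c = [2, 0, 5, 3, 4]

Message polynomial: m(x) = 1 + 3·x (mod 7).
For each evaluation point α_i, compute m(α_i) mod 7:
  α_1 = 5: Horner steps 3 → 2, so m(5) = 2.
  α_2 = 2: Horner steps 3 → 0, so m(2) = 0.
  α_3 = 6: Horner steps 3 → 5, so m(6) = 5.
  α_4 = 3: Horner steps 3 → 3, so m(3) = 3.
  α_5 = 1: Horner steps 3 → 4, so m(1) = 4.
Codeword c = [2, 0, 5, 3, 4] ∈ F_7^5.


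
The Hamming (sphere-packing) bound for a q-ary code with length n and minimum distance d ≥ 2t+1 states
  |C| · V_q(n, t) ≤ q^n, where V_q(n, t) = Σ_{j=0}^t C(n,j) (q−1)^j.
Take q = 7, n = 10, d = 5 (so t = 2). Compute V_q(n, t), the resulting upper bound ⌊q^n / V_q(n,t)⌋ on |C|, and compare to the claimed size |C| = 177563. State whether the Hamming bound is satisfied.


V_q(n, t) = 1681, q^n = 282475249, Hamming bound = 168040, |C| = 177563 > bound (violated).

Step 1: Compute V_q(n, t) = Σ_{j=0}^2 C(n, j) (q−1)^j.
  j = 0: C(10,0)·(6)^0 = 1·1 = 1.
  j = 1: C(10,1)·(6)^1 = 10·6 = 60.
  j = 2: C(10,2)·(6)^2 = 45·36 = 1620.
  V_q(n, t) = 1 + 60 + 1620 = 1681.
Step 2: q^n = 7^10 = 282475249.
Step 3: Hamming bound ⌊q^n / V_q(n,t)⌋ = ⌊282475249/1681⌋ = 168040.
Step 4: Compare |C| = 177563 to 168040: violated.
The claimed |C| lies above the Hamming bound, so no 7-ary code of length 10 with d ≥ 5 can have 177563 codewords.


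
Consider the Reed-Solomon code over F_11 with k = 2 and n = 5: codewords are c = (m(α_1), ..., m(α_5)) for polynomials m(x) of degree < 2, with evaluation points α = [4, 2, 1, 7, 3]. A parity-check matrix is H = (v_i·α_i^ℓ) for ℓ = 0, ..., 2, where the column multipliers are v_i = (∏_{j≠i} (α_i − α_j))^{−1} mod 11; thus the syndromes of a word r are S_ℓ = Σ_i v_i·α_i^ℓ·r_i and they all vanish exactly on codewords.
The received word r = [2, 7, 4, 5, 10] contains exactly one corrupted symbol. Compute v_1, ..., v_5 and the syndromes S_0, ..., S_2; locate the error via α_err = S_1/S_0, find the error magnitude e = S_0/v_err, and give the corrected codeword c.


S = (2, 3, 10), error at position 4, error magnitude e = 5, c = [2, 7, 4, 0, 10].

Step 1: column multipliers v_i = (∏_{j≠i}(α_i − α_j))^{−1} mod 11.
  i = 1 (α = 4): (4−2)(4−1)(4−7)(4−3) = 2·3·(−3)·1 = −18 ≡ 4, so v_1 = 4^{−1} = 3 (mod 11).
  i = 2 (α = 2): (2−4)(2−1)(2−7)(2−3) = (−2)·1·(−5)·(−1) = −10 ≡ 1, so v_2 = 1^{−1} = 1 (mod 11).
  i = 3 (α = 1): (1−4)(1−2)(1−7)(1−3) = (−3)·(−1)·(−6)·(−2) = 36 ≡ 3, so v_3 = 3^{−1} = 4 (mod 11).
  i = 4 (α = 7): (7−4)(7−2)(7−1)(7−3) = 3·5·6·4 = 360 ≡ 8, so v_4 = 8^{−1} = 7 (mod 11).
  i = 5 (α = 3): (3−4)(3−2)(3−1)(3−7) = (−1)·1·2·(−4) = 8 ≡ 8, so v_5 = 8^{−1} = 7 (mod 11).
  v = [3, 1, 4, 7, 7].
Step 2: syndromes of r = [2, 7, 4, 5, 10] (all sums mod 11).
  S_0 = Σ v_i r_i = 3·2 + 1·7 + 4·4 + 7·5 + 7·10 = 134 ≡ 2.
  S_1 = Σ v_i α_i r_i = 3·4·2 + 1·2·7 + 4·1·4 + 7·7·5 + 7·3·10 = 509 ≡ 3.
  α_i^2 mod 11 = [5, 4, 1, 5, 9].
  S_2 = Σ v_i α_i^2 r_i = 3·5·2 + 1·4·7 + 4·1·4 + 7·5·5 + 7·9·10 = 879 ≡ 10.
  S = (2, 3, 10) ≠ 0, so r is not a codeword (an error is present).
Step 3: locate the error. For a single error e at position i, S_ℓ = v_i·e·α_i^ℓ, so α_err = S_1/S_0.
  S_0^{−1} = 2^{−1} = 6 (mod 11), so α_err = 3·6 = 18 ≡ 7 = α_4. Error position i = 4.
  Consistency check: S_2/S_1 = 10·4 = 40 ≡ 7 = α_err ✓ (single-error assumption holds).
Step 4: error magnitude e = S_0/v_4 = S_0·∏_{j≠4}(α_4 − α_j) = 2·8 = 16 ≡ 5 (mod 11).
Step 5: correct position 4: c_4 = r_4 − e = 5 − 5 ≡ 0 (mod 11). Hence c = [2, 7, 4, 0, 10].
  Check: interpolating c through the α_i gives m(x) = 1 + 3·x (degree < 2) with m(α_i) = c_i for every i, so c is indeed a codeword.


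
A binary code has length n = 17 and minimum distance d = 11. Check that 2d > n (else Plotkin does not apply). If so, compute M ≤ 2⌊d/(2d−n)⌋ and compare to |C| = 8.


Plotkin bound M ≤ 4; given |C| = 8 > bound (violated).

Check applicability: 2d = 22, n = 17.
2d − n = 5 > 0, so Plotkin applies.
Compute d/(2d−n) = 11/5 ≈ 2.2000.
⌊d/(2d−n)⌋ = 2.
Plotkin bound: M ≤ 2·2 = 4.
Given |C| = 8, check: VIOLATED.
This |C| is above the Plotkin bound, so no binary code with n = 17, d = 11 and 8 codewords exists.


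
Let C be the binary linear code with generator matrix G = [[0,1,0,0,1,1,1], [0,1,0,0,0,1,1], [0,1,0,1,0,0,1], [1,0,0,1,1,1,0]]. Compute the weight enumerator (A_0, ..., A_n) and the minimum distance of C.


Weight distribution: A_0 = 1, A_1 = 2, A_2 = 2, A_3 = 4, A_4 = 5, A_5 = 2. Minimum distance d = 1.

Enumerate all 2^4 = 16 messages m ∈ F_2^4.
For each, compute codeword c = mG in F_2^7, then tally its weight.
  m = 0000 → c = 0000000, weight = 0.
  m = 1000 → c = 0100111, weight = 4.
  m = 0100 → c = 0100011, weight = 3.
  m = 1100 → c = 0000100, weight = 1.
  m = 0010 → c = 0101001, weight = 3.
  m = 1010 → c = 0001110, weight = 3.
  m = 0110 → c = 0001010, weight = 2.
  m = 1110 → c = 0101101, weight = 4.
  m = 0001 → c = 1001110, weight = 4.
  m = 1001 → c = 1101001, weight = 4.
  m = 0101 → c = 1101101, weight = 5.
  m = 1101 → c = 1001010, weight = 3.
  m = 0011 → c = 1100111, weight = 5.
  m = 1011 → c = 1000000, weight = 1.
  m = 0111 → c = 1000100, weight = 2.
  m = 1111 → c = 1100011, weight = 4.
Tally weights:
  weight 0: 1 codewords.
  weight 1: 2 codewords.
  weight 2: 2 codewords.
  weight 3: 4 codewords.
  weight 4: 5 codewords.
  weight 5: 2 codewords.
Minimum distance d = smallest w > 0 with A_w > 0 = 1.
Sanity: Σ A_w = 16 = 2^4 = 16 ✓.


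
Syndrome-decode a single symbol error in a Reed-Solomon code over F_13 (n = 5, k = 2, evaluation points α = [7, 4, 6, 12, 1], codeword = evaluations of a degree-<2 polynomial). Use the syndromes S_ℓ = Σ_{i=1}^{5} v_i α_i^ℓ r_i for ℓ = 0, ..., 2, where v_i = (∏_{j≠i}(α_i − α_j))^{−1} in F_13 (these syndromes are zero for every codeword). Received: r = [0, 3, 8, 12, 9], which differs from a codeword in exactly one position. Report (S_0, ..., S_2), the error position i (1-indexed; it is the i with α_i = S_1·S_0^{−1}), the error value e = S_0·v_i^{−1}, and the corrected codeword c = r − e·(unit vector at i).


S = (8, 6, 11), error at position 2, error magnitude e = 5, c = [0, 11, 8, 12, 9].

Step 1: column multipliers v_i = (∏_{j≠i}(α_i − α_j))^{−1} mod 13.
  i = 1 (α = 7): (7−4)(7−6)(7−12)(7−1) = 3·1·(−5)·6 = −90 ≡ 1, so v_1 = 1^{−1} = 1 (mod 13).
  i = 2 (α = 4): (4−7)(4−6)(4−12)(4−1) = (−3)·(−2)·(−8)·3 = −144 ≡ 12, so v_2 = 12^{−1} = 12 (mod 13).
  i = 3 (α = 6): (6−7)(6−4)(6−12)(6−1) = (−1)·2·(−6)·5 = 60 ≡ 8, so v_3 = 8^{−1} = 5 (mod 13).
  i = 4 (α = 12): (12−7)(12−4)(12−6)(12−1) = 5·8·6·11 = 2640 ≡ 1, so v_4 = 1^{−1} = 1 (mod 13).
  i = 5 (α = 1): (1−7)(1−4)(1−6)(1−12) = (−6)·(−3)·(−5)·(−11) = 990 ≡ 2, so v_5 = 2^{−1} = 7 (mod 13).
  v = [1, 12, 5, 1, 7].
Step 2: syndromes of r = [0, 3, 8, 12, 9] (all sums mod 13).
  S_0 = Σ v_i r_i = 1·0 + 12·3 + 5·8 + 1·12 + 7·9 = 151 ≡ 8.
  S_1 = Σ v_i α_i r_i = 1·7·0 + 12·4·3 + 5·6·8 + 1·12·12 + 7·1·9 = 591 ≡ 6.
  α_i^2 mod 13 = [10, 3, 10, 1, 1].
  S_2 = Σ v_i α_i^2 r_i = 1·10·0 + 12·3·3 + 5·10·8 + 1·1·12 + 7·1·9 = 583 ≡ 11.
  S = (8, 6, 11) ≠ 0, so r is not a codeword (an error is present).
Step 3: locate the error. For a single error e at position i, S_ℓ = v_i·e·α_i^ℓ, so α_err = S_1/S_0.
  S_0^{−1} = 8^{−1} = 5 (mod 13), so α_err = 6·5 = 30 ≡ 4 = α_2. Error position i = 2.
  Consistency check: S_2/S_1 = 11·11 = 121 ≡ 4 = α_err ✓ (single-error assumption holds).
Step 4: error magnitude e = S_0/v_2 = S_0·∏_{j≠2}(α_2 − α_j) = 8·12 = 96 ≡ 5 (mod 13).
Step 5: correct position 2: c_2 = r_2 − e = 3 − 5 ≡ 11 (mod 13). Hence c = [0, 11, 8, 12, 9].
  Check: interpolating c through the α_i gives m(x) = 4 + 5·x (degree < 2) with m(α_i) = c_i for every i, so c is indeed a codeword.


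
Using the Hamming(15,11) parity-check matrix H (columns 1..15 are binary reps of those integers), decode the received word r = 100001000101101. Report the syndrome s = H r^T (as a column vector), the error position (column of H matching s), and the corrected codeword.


s = (0, 0, 1, 1)^T, error position = 3, corrected codeword c = 101001000101101

Compute s = H r^T mod 2 one row at a time:
  s_1 = 0 + 0 + 1 + 0 + 1 + 1 + 0 + 1 = 4 ≡ 0 (mod 2).
  s_2 = 0 + 0 + 1 + 0 + 1 + 1 + 0 + 1 = 4 ≡ 0 (mod 2).
  s_3 = 0 + 0 + 1 + 0 + 1 + 0 + 0 + 1 = 3 ≡ 1 (mod 2).
  s_4 = 1 + 0 + 0 + 0 + 0 + 0 + 1 + 1 = 3 ≡ 1 (mod 2).
s = (0, 0, 1, 1)^T — this equals column 3 of H (binary 0011), so error is at position 3.
Correct: flip bit 3 of r = 100001000101101 to get c = 101001000101101.


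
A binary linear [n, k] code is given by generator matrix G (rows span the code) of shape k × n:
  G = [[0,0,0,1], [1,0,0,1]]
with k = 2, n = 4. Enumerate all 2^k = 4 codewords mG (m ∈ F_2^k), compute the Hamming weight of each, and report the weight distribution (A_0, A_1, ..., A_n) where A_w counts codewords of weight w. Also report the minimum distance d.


Weight distribution: A_0 = 1, A_1 = 2, A_2 = 1. Minimum distance d = 1.

Enumerate all 2^2 = 4 messages m ∈ F_2^2.
For each, compute codeword c = mG in F_2^4, then tally its weight.
  m = 00 → c = 0000, weight = 0.
  m = 10 → c = 0001, weight = 1.
  m = 01 → c = 1001, weight = 2.
  m = 11 → c = 1000, weight = 1.
Tally weights:
  weight 0: 1 codewords.
  weight 1: 2 codewords.
  weight 2: 1 codewords.
Minimum distance d = smallest w > 0 with A_w > 0 = 1.
Sanity: Σ A_w = 4 = 2^2 = 4 ✓.


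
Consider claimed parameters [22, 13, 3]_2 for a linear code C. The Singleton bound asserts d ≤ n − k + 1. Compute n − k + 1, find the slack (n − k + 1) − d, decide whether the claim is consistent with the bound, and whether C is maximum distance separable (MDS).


Singleton RHS = n − k + 1 = 10, slack = 7, bound satisfied, not MDS.

Singleton bound: d ≤ n − k + 1.
Here n = 22, k = 13, so n − k + 1 = 10.
Given d = 3, check d ≤ 10: YES.
Slack = (n − k + 1) − d = 7.
The code is NOT MDS (slack = 7 > 0).
Description: the claimed parameters are [22, 13, 3]_2; such a code would be non-MDS.


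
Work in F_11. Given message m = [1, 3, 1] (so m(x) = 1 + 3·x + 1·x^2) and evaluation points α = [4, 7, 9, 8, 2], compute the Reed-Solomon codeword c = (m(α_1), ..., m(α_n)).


c = [7, 5, 10, 1, 0]

Message polynomial: m(x) = 1 + 3·x + 1·x^2 (mod 11).
For each evaluation point α_i, compute m(α_i) mod 11:
  α_1 = 4: Horner steps 1 → 7 → 7, so m(4) = 7.
  α_2 = 7: Horner steps 1 → 10 → 5, so m(7) = 5.
  α_3 = 9: Horner steps 1 → 1 → 10, so m(9) = 10.
  α_4 = 8: Horner steps 1 → 0 → 1, so m(8) = 1.
  α_5 = 2: Horner steps 1 → 5 → 0, so m(2) = 0.
Codeword c = [7, 5, 10, 1, 0] ∈ F_11^5.


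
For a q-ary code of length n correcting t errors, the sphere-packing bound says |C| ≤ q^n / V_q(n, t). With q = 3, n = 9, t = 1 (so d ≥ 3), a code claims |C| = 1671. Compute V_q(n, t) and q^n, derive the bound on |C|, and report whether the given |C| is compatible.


V_q(n, t) = 19, q^n = 19683, Hamming bound = 1035, |C| = 1671 > bound (violated).

Step 1: Compute V_q(n, t) = Σ_{j=0}^1 C(n, j) (q−1)^j.
  j = 0: C(9,0)·(2)^0 = 1·1 = 1.
  j = 1: C(9,1)·(2)^1 = 9·2 = 18.
  V_q(n, t) = 1 + 18 = 19.
Step 2: q^n = 3^9 = 19683.
Step 3: Hamming bound ⌊q^n / V_q(n,t)⌋ = ⌊19683/19⌋ = 1035.
Step 4: Compare |C| = 1671 to 1035: violated.
The claimed |C| lies above the Hamming bound, so no 3-ary code of length 9 with d ≥ 3 can have 1671 codewords.


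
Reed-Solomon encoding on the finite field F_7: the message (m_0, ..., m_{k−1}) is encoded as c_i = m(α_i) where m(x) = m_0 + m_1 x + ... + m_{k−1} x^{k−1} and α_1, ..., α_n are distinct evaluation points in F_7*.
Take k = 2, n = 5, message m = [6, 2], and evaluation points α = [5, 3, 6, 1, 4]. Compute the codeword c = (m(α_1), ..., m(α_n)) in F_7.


c = [2, 5, 4, 1, 0]

Message polynomial: m(x) = 6 + 2·x (mod 7).
For each evaluation point α_i, compute m(α_i) mod 7:
  α_1 = 5: Horner steps 2 → 2, so m(5) = 2.
  α_2 = 3: Horner steps 2 → 5, so m(3) = 5.
  α_3 = 6: Horner steps 2 → 4, so m(6) = 4.
  α_4 = 1: Horner steps 2 → 1, so m(1) = 1.
  α_5 = 4: Horner steps 2 → 0, so m(4) = 0.
Codeword c = [2, 5, 4, 1, 0] ∈ F_7^5.


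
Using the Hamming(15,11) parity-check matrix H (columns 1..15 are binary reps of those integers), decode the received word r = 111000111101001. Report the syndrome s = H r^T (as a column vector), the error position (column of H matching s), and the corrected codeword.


s = (1, 1, 1, 1)^T, error position = 15, corrected codeword c = 111000111101000

Compute s = H r^T mod 2 one row at a time:
  s_1 = 1 + 1 + 1 + 0 + 1 + 0 + 0 + 1 = 5 ≡ 1 (mod 2).
  s_2 = 0 + 0 + 0 + 1 + 1 + 0 + 0 + 1 = 3 ≡ 1 (mod 2).
  s_3 = 1 + 1 + 0 + 1 + 1 + 0 + 0 + 1 = 5 ≡ 1 (mod 2).
  s_4 = 1 + 1 + 0 + 1 + 1 + 0 + 0 + 1 = 5 ≡ 1 (mod 2).
s = (1, 1, 1, 1)^T — this equals column 15 of H (binary 1111), so error is at position 15.
Correct: flip bit 15 of r = 111000111101001 to get c = 111000111101000.


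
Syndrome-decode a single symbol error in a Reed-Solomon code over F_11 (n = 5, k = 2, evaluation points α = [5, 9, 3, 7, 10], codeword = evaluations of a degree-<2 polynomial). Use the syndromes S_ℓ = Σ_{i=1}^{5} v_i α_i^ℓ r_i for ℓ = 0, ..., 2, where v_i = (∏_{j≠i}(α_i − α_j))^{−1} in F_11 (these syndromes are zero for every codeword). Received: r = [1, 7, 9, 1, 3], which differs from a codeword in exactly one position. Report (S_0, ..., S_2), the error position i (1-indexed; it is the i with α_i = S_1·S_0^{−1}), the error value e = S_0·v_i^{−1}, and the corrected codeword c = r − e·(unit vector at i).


S = (2, 3, 10), error at position 4, error magnitude e = 8, c = [1, 7, 9, 4, 3].

Step 1: column multipliers v_i = (∏_{j≠i}(α_i − α_j))^{−1} mod 11.
  i = 1 (α = 5): (5−9)(5−3)(5−7)(5−10) = (−4)·2·(−2)·(−5) = −80 ≡ 8, so v_1 = 8^{−1} = 7 (mod 11).
  i = 2 (α = 9): (9−5)(9−3)(9−7)(9−10) = 4·6·2·(−1) = −48 ≡ 7, so v_2 = 7^{−1} = 8 (mod 11).
  i = 3 (α = 3): (3−5)(3−9)(3−7)(3−10) = (−2)·(−6)·(−4)·(−7) = 336 ≡ 6, so v_3 = 6^{−1} = 2 (mod 11).
  i = 4 (α = 7): (7−5)(7−9)(7−3)(7−10) = 2·(−2)·4·(−3) = 48 ≡ 4, so v_4 = 4^{−1} = 3 (mod 11).
  i = 5 (α = 10): (10−5)(10−9)(10−3)(10−7) = 5·1·7·3 = 105 ≡ 6, so v_5 = 6^{−1} = 2 (mod 11).
  v = [7, 8, 2, 3, 2].
Step 2: syndromes of r = [1, 7, 9, 1, 3] (all sums mod 11).
  S_0 = Σ v_i r_i = 7·1 + 8·7 + 2·9 + 3·1 + 2·3 = 90 ≡ 2.
  S_1 = Σ v_i α_i r_i = 7·5·1 + 8·9·7 + 2·3·9 + 3·7·1 + 2·10·3 = 674 ≡ 3.
  α_i^2 mod 11 = [3, 4, 9, 5, 1].
  S_2 = Σ v_i α_i^2 r_i = 7·3·1 + 8·4·7 + 2·9·9 + 3·5·1 + 2·1·3 = 428 ≡ 10.
  S = (2, 3, 10) ≠ 0, so r is not a codeword (an error is present).
Step 3: locate the error. For a single error e at position i, S_ℓ = v_i·e·α_i^ℓ, so α_err = S_1/S_0.
  S_0^{−1} = 2^{−1} = 6 (mod 11), so α_err = 3·6 = 18 ≡ 7 = α_4. Error position i = 4.
  Consistency check: S_2/S_1 = 10·4 = 40 ≡ 7 = α_err ✓ (single-error assumption holds).
Step 4: error magnitude e = S_0/v_4 = S_0·∏_{j≠4}(α_4 − α_j) = 2·4 = 8 ≡ 8 (mod 11).
Step 5: correct position 4: c_4 = r_4 − e = 1 − 8 ≡ 4 (mod 11). Hence c = [1, 7, 9, 4, 3].
  Check: interpolating c through the α_i gives m(x) = 10 + 7·x (degree < 2) with m(α_i) = c_i for every i, so c is indeed a codeword.


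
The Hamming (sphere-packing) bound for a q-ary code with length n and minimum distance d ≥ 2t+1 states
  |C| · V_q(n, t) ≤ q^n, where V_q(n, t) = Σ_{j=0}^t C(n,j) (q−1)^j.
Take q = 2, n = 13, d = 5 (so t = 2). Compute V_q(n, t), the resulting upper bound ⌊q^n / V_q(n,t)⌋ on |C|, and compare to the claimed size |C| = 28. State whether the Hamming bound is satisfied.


V_q(n, t) = 92, q^n = 8192, Hamming bound = 89, |C| = 28 ≤ bound (satisfied).

Step 1: Compute V_q(n, t) = Σ_{j=0}^2 C(n, j) (q−1)^j.
  j = 0: C(13,0)·(1)^0 = 1·1 = 1.
  j = 1: C(13,1)·(1)^1 = 13·1 = 13.
  j = 2: C(13,2)·(1)^2 = 78·1 = 78.
  V_q(n, t) = 1 + 13 + 78 = 92.
Step 2: q^n = 2^13 = 8192.
Step 3: Hamming bound ⌊q^n / V_q(n,t)⌋ = ⌊8192/92⌋ = 89.
Step 4: Compare |C| = 28 to 89: satisfied.
The claimed |C| lies below the Hamming bound.


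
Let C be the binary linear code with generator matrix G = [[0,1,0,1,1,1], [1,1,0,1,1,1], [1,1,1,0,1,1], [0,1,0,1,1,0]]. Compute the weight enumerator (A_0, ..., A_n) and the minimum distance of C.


Weight distribution: A_0 = 1, A_1 = 2, A_2 = 2, A_3 = 4, A_4 = 5, A_5 = 2. Minimum distance d = 1.

Enumerate all 2^4 = 16 messages m ∈ F_2^4.
For each, compute codeword c = mG in F_2^6, then tally its weight.
  m = 0000 → c = 000000, weight = 0.
  m = 1000 → c = 010111, weight = 4.
  m = 0100 → c = 110111, weight = 5.
  m = 1100 → c = 100000, weight = 1.
  m = 0010 → c = 111011, weight = 5.
  m = 1010 → c = 101100, weight = 3.
  m = 0110 → c = 001100, weight = 2.
  m = 1110 → c = 011011, weight = 4.
  m = 0001 → c = 010110, weight = 3.
  m = 1001 → c = 000001, weight = 1.
  m = 0101 → c = 100001, weight = 2.
  m = 1101 → c = 110110, weight = 4.
  m = 0011 → c = 101101, weight = 4.
  m = 1011 → c = 111010, weight = 4.
  m = 0111 → c = 011010, weight = 3.
  m = 1111 → c = 001101, weight = 3.
Tally weights:
  weight 0: 1 codewords.
  weight 1: 2 codewords.
  weight 2: 2 codewords.
  weight 3: 4 codewords.
  weight 4: 5 codewords.
  weight 5: 2 codewords.
Minimum distance d = smallest w > 0 with A_w > 0 = 1.
Sanity: Σ A_w = 16 = 2^4 = 16 ✓.


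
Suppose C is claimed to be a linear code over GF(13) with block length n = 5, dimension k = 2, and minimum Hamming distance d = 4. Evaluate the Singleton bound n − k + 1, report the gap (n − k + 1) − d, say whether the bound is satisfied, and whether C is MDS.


Singleton RHS = n − k + 1 = 4, slack = 0, bound satisfied, MDS.

Singleton bound: d ≤ n − k + 1.
Here n = 5, k = 2, so n − k + 1 = 4.
Given d = 4, check d ≤ 4: YES.
Slack = (n − k + 1) − d = 0.
The code is MDS (slack = 0).
Description: the claimed parameters are [5, 2, 4]_13; such a code would be MDS (meets Singleton bound).


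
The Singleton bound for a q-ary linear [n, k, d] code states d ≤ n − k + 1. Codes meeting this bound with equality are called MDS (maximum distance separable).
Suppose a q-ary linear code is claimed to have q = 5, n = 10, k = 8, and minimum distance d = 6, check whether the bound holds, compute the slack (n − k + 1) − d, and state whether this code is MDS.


Singleton RHS = n − k + 1 = 3, slack = -3, bound violated (no such code; not MDS).

Singleton bound: d ≤ n − k + 1.
Here n = 10, k = 8, so n − k + 1 = 3.
Given d = 6, check d ≤ 3: NO.
Slack = (n − k + 1) − d = -3.
The slack is negative: d = 6 exceeds n − k + 1 = 3 by 3, so the Singleton bound is violated and no linear [10, 8, 6]_5 code can exist. In particular it is not MDS (MDS requires d = n − k + 1 exactly).
Description: the claimed parameters are [10, 8, 6]_5; such a code would be impossible (violates the Singleton bound).


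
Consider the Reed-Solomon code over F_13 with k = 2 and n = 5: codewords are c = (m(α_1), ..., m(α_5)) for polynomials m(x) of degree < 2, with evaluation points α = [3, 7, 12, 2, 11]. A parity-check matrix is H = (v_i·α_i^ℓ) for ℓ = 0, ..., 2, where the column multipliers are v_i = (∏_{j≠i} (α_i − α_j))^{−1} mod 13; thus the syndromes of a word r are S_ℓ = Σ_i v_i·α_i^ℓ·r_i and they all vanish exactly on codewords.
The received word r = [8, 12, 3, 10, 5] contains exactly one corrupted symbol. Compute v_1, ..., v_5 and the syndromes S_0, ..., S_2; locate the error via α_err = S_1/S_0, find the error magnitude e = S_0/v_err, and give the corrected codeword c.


S = (9, 11, 12), error at position 2, error magnitude e = 12, c = [8, 0, 3, 10, 5].

Step 1: column multipliers v_i = (∏_{j≠i}(α_i − α_j))^{−1} mod 13.
  i = 1 (α = 3): (3−7)(3−12)(3−2)(3−11) = (−4)·(−9)·1·(−8) = −288 ≡ 11, so v_1 = 11^{−1} = 6 (mod 13).
  i = 2 (α = 7): (7−3)(7−12)(7−2)(7−11) = 4·(−5)·5·(−4) = 400 ≡ 10, so v_2 = 10^{−1} = 4 (mod 13).
  i = 3 (α = 12): (12−3)(12−7)(12−2)(12−11) = 9·5·10·1 = 450 ≡ 8, so v_3 = 8^{−1} = 5 (mod 13).
  i = 4 (α = 2): (2−3)(2−7)(2−12)(2−11) = (−1)·(−5)·(−10)·(−9) = 450 ≡ 8, so v_4 = 8^{−1} = 5 (mod 13).
  i = 5 (α = 11): (11−3)(11−7)(11−12)(11−2) = 8·4·(−1)·9 = −288 ≡ 11, so v_5 = 11^{−1} = 6 (mod 13).
  v = [6, 4, 5, 5, 6].
Step 2: syndromes of r = [8, 12, 3, 10, 5] (all sums mod 13).
  S_0 = Σ v_i r_i = 6·8 + 4·12 + 5·3 + 5·10 + 6·5 = 191 ≡ 9.
  S_1 = Σ v_i α_i r_i = 6·3·8 + 4·7·12 + 5·12·3 + 5·2·10 + 6·11·5 = 1090 ≡ 11.
  α_i^2 mod 13 = [9, 10, 1, 4, 4].
  S_2 = Σ v_i α_i^2 r_i = 6·9·8 + 4·10·12 + 5·1·3 + 5·4·10 + 6·4·5 = 1247 ≡ 12.
  S = (9, 11, 12) ≠ 0, so r is not a codeword (an error is present).
Step 3: locate the error. For a single error e at position i, S_ℓ = v_i·e·α_i^ℓ, so α_err = S_1/S_0.
  S_0^{−1} = 9^{−1} = 3 (mod 13), so α_err = 11·3 = 33 ≡ 7 = α_2. Error position i = 2.
  Consistency check: S_2/S_1 = 12·6 = 72 ≡ 7 = α_err ✓ (single-error assumption holds).
Step 4: error magnitude e = S_0/v_2 = S_0·∏_{j≠2}(α_2 − α_j) = 9·10 = 90 ≡ 12 (mod 13).
Step 5: correct position 2: c_2 = r_2 − e = 12 − 12 ≡ 0 (mod 13). Hence c = [8, 0, 3, 10, 5].
  Check: interpolating c through the α_i gives m(x) = 1 + 11·x (degree < 2) with m(α_i) = c_i for every i, so c is indeed a codeword.


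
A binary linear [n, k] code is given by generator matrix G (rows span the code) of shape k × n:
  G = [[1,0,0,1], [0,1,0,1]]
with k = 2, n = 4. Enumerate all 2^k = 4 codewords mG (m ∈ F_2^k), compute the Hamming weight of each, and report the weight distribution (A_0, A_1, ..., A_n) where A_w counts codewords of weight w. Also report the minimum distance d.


Weight distribution: A_0 = 1, A_2 = 3. Minimum distance d = 2.

Enumerate all 2^2 = 4 messages m ∈ F_2^2.
For each, compute codeword c = mG in F_2^4, then tally its weight.
  m = 00 → c = 0000, weight = 0.
  m = 10 → c = 1001, weight = 2.
  m = 01 → c = 0101, weight = 2.
  m = 11 → c = 1100, weight = 2.
Tally weights:
  weight 0: 1 codewords.
  weight 2: 3 codewords.
Minimum distance d = smallest w > 0 with A_w > 0 = 2.
Sanity: Σ A_w = 4 = 2^2 = 4 ✓.


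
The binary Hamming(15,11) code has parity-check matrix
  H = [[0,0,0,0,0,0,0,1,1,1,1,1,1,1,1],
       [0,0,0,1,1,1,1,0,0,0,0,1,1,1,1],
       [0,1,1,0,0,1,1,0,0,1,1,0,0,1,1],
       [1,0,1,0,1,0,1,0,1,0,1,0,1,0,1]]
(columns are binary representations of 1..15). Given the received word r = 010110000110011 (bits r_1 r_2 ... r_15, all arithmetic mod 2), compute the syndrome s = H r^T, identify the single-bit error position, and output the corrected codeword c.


s = (0, 0, 1, 1)^T, error position = 3, corrected codeword c = 011110000110011

Compute s = H r^T mod 2 one row at a time:
  s_1 = 0 + 0 + 1 + 1 + 0 + 0 + 1 + 1 = 4 ≡ 0 (mod 2).
  s_2 = 1 + 1 + 0 + 0 + 0 + 0 + 1 + 1 = 4 ≡ 0 (mod 2).
  s_3 = 1 + 0 + 0 + 0 + 1 + 1 + 1 + 1 = 5 ≡ 1 (mod 2).
  s_4 = 0 + 0 + 1 + 0 + 0 + 1 + 0 + 1 = 3 ≡ 1 (mod 2).
s = (0, 0, 1, 1)^T — this equals column 3 of H (binary 0011), so error is at position 3.
Correct: flip bit 3 of r = 010110000110011 to get c = 011110000110011.


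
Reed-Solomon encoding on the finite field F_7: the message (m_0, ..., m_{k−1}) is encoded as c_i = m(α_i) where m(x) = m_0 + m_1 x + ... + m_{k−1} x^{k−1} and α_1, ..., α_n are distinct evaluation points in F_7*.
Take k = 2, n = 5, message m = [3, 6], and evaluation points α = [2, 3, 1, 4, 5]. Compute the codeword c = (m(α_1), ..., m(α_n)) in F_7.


c = [1, 0, 2, 6, 5]

Message polynomial: m(x) = 3 + 6·x (mod 7).
For each evaluation point α_i, compute m(α_i) mod 7:
  α_1 = 2: Horner steps 6 → 1, so m(2) = 1.
  α_2 = 3: Horner steps 6 → 0, so m(3) = 0.
  α_3 = 1: Horner steps 6 → 2, so m(1) = 2.
  α_4 = 4: Horner steps 6 → 6, so m(4) = 6.
  α_5 = 5: Horner steps 6 → 5, so m(5) = 5.
Codeword c = [1, 0, 2, 6, 5] ∈ F_7^5.


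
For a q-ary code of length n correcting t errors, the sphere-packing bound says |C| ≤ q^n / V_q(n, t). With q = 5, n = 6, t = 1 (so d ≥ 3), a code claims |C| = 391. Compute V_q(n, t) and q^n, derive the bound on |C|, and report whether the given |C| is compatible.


V_q(n, t) = 25, q^n = 15625, Hamming bound = 625, |C| = 391 ≤ bound (satisfied).

Step 1: Compute V_q(n, t) = Σ_{j=0}^1 C(n, j) (q−1)^j.
  j = 0: C(6,0)·(4)^0 = 1·1 = 1.
  j = 1: C(6,1)·(4)^1 = 6·4 = 24.
  V_q(n, t) = 1 + 24 = 25.
Step 2: q^n = 5^6 = 15625.
Step 3: Hamming bound ⌊q^n / V_q(n,t)⌋ = ⌊15625/25⌋ = 625.
Step 4: Compare |C| = 391 to 625: satisfied.
The claimed |C| lies below the Hamming bound.


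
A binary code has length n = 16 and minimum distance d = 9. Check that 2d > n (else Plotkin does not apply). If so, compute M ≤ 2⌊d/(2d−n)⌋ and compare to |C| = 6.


Plotkin bound M ≤ 8; given |C| = 6 ≤ bound (satisfied).

Check applicability: 2d = 18, n = 16.
2d − n = 2 > 0, so Plotkin applies.
Compute d/(2d−n) = 9/2 ≈ 4.5000.
⌊d/(2d−n)⌋ = 4.
Plotkin bound: M ≤ 2·4 = 8.
Given |C| = 6, check: satisfied.
This |C| is below the Plotkin bound.


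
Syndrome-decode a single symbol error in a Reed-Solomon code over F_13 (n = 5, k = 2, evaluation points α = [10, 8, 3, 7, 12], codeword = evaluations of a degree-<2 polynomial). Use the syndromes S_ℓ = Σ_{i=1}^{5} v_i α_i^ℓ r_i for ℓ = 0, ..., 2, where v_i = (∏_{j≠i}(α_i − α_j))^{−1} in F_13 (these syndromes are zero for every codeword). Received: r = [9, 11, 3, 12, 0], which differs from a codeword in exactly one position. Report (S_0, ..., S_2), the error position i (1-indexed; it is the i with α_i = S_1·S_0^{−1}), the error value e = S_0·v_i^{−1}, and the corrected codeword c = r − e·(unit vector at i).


S = (5, 8, 5), error at position 5, error magnitude e = 6, c = [9, 11, 3, 12, 7].

Step 1: column multipliers v_i = (∏_{j≠i}(α_i − α_j))^{−1} mod 13.
  i = 1 (α = 10): (10−8)(10−3)(10−7)(10−12) = 2·7·3·(−2) = −84 ≡ 7, so v_1 = 7^{−1} = 2 (mod 13).
  i = 2 (α = 8): (8−10)(8−3)(8−7)(8−12) = (−2)·5·1·(−4) = 40 ≡ 1, so v_2 = 1^{−1} = 1 (mod 13).
  i = 3 (α = 3): (3−10)(3−8)(3−7)(3−12) = (−7)·(−5)·(−4)·(−9) = 1260 ≡ 12, so v_3 = 12^{−1} = 12 (mod 13).
  i = 4 (α = 7): (7−10)(7−8)(7−3)(7−12) = (−3)·(−1)·4·(−5) = −60 ≡ 5, so v_4 = 5^{−1} = 8 (mod 13).
  i = 5 (α = 12): (12−10)(12−8)(12−3)(12−7) = 2·4·9·5 = 360 ≡ 9, so v_5 = 9^{−1} = 3 (mod 13).
  v = [2, 1, 12, 8, 3].
Step 2: syndromes of r = [9, 11, 3, 12, 0] (all sums mod 13).
  S_0 = Σ v_i r_i = 2·9 + 1·11 + 12·3 + 8·12 + 3·0 = 161 ≡ 5.
  S_1 = Σ v_i α_i r_i = 2·10·9 + 1·8·11 + 12·3·3 + 8·7·12 + 3·12·0 = 1048 ≡ 8.
  α_i^2 mod 13 = [9, 12, 9, 10, 1].
  S_2 = Σ v_i α_i^2 r_i = 2·9·9 + 1·12·11 + 12·9·3 + 8·10·12 + 3·1·0 = 1578 ≡ 5.
  S = (5, 8, 5) ≠ 0, so r is not a codeword (an error is present).
Step 3: locate the error. For a single error e at position i, S_ℓ = v_i·e·α_i^ℓ, so α_err = S_1/S_0.
  S_0^{−1} = 5^{−1} = 8 (mod 13), so α_err = 8·8 = 64 ≡ 12 = α_5. Error position i = 5.
  Consistency check: S_2/S_1 = 5·5 = 25 ≡ 12 = α_err ✓ (single-error assumption holds).
Step 4: error magnitude e = S_0/v_5 = S_0·∏_{j≠5}(α_5 − α_j) = 5·9 = 45 ≡ 6 (mod 13).
Step 5: correct position 5: c_5 = r_5 − e = 0 − 6 ≡ 7 (mod 13). Hence c = [9, 11, 3, 12, 7].
  Check: interpolating c through the α_i gives m(x) = 6 + 12·x (degree < 2) with m(α_i) = c_i for every i, so c is indeed a codeword.


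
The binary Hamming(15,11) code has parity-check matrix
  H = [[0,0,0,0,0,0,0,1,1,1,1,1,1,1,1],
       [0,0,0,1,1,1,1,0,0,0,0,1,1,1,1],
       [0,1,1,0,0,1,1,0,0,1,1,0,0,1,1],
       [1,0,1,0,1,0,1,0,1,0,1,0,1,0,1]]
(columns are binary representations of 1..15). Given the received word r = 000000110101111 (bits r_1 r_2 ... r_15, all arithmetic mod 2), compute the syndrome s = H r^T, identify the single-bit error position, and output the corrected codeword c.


s = (0, 1, 0, 1)^T, error position = 5, corrected codeword c = 000010110101111

Compute s = H r^T mod 2 one row at a time:
  s_1 = 1 + 0 + 1 + 0 + 1 + 1 + 1 + 1 = 6 ≡ 0 (mod 2).
  s_2 = 0 + 0 + 0 + 1 + 1 + 1 + 1 + 1 = 5 ≡ 1 (mod 2).
  s_3 = 0 + 0 + 0 + 1 + 1 + 0 + 1 + 1 = 4 ≡ 0 (mod 2).
  s_4 = 0 + 0 + 0 + 1 + 0 + 0 + 1 + 1 = 3 ≡ 1 (mod 2).
s = (0, 1, 0, 1)^T — this equals column 5 of H (binary 0101), so error is at position 5.
Correct: flip bit 5 of r = 000000110101111 to get c = 000010110101111.


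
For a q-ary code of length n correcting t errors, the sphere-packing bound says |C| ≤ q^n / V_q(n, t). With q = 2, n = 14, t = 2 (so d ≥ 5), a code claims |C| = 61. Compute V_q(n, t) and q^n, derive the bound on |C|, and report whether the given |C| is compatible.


V_q(n, t) = 106, q^n = 16384, Hamming bound = 154, |C| = 61 ≤ bound (satisfied).

Step 1: Compute V_q(n, t) = Σ_{j=0}^2 C(n, j) (q−1)^j.
  j = 0: C(14,0)·(1)^0 = 1·1 = 1.
  j = 1: C(14,1)·(1)^1 = 14·1 = 14.
  j = 2: C(14,2)·(1)^2 = 91·1 = 91.
  V_q(n, t) = 1 + 14 + 91 = 106.
Step 2: q^n = 2^14 = 16384.
Step 3: Hamming bound ⌊q^n / V_q(n,t)⌋ = ⌊16384/106⌋ = 154.
Step 4: Compare |C| = 61 to 154: satisfied.
The claimed |C| lies below the Hamming bound.


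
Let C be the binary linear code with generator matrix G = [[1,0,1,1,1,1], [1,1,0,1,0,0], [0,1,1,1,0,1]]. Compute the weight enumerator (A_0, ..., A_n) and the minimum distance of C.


Weight distribution: A_0 = 1, A_2 = 1, A_3 = 3, A_4 = 2, A_5 = 1. Minimum distance d = 2.

Enumerate all 2^3 = 8 messages m ∈ F_2^3.
For each, compute codeword c = mG in F_2^6, then tally its weight.
  m = 000 → c = 000000, weight = 0.
  m = 100 → c = 101111, weight = 5.
  m = 010 → c = 110100, weight = 3.
  m = 110 → c = 011011, weight = 4.
  m = 001 → c = 011101, weight = 4.
  m = 101 → c = 110010, weight = 3.
  m = 011 → c = 101001, weight = 3.
  m = 111 → c = 000110, weight = 2.
Tally weights:
  weight 0: 1 codewords.
  weight 2: 1 codewords.
  weight 3: 3 codewords.
  weight 4: 2 codewords.
  weight 5: 1 codewords.
Minimum distance d = smallest w > 0 with A_w > 0 = 2.
Sanity: Σ A_w = 8 = 2^3 = 8 ✓.


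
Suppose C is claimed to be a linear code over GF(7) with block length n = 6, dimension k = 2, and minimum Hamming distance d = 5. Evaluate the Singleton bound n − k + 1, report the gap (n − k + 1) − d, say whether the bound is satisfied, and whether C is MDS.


Singleton RHS = n − k + 1 = 5, slack = 0, bound satisfied, MDS.

Singleton bound: d ≤ n − k + 1.
Here n = 6, k = 2, so n − k + 1 = 5.
Given d = 5, check d ≤ 5: YES.
Slack = (n − k + 1) − d = 0.
The code is MDS (slack = 0).
Description: the claimed parameters are [6, 2, 5]_7; such a code would be MDS (meets Singleton bound).


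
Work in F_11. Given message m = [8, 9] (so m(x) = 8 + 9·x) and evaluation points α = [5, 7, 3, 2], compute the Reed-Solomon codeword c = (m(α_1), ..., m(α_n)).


c = [9, 5, 2, 4]

Message polynomial: m(x) = 8 + 9·x (mod 11).
For each evaluation point α_i, compute m(α_i) mod 11:
  α_1 = 5: Horner steps 9 → 9, so m(5) = 9.
  α_2 = 7: Horner steps 9 → 5, so m(7) = 5.
  α_3 = 3: Horner steps 9 → 2, so m(3) = 2.
  α_4 = 2: Horner steps 9 → 4, so m(2) = 4.
Codeword c = [9, 5, 2, 4] ∈ F_11^4.


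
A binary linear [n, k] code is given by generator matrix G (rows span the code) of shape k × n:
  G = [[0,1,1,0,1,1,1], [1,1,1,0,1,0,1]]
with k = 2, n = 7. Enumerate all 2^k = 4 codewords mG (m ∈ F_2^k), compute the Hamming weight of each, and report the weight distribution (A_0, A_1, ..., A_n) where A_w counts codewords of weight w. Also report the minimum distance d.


Weight distribution: A_0 = 1, A_2 = 1, A_5 = 2. Minimum distance d = 2.

Enumerate all 2^2 = 4 messages m ∈ F_2^2.
For each, compute codeword c = mG in F_2^7, then tally its weight.
  m = 00 → c = 0000000, weight = 0.
  m = 10 → c = 0110111, weight = 5.
  m = 01 → c = 1110101, weight = 5.
  m = 11 → c = 1000010, weight = 2.
Tally weights:
  weight 0: 1 codewords.
  weight 2: 1 codewords.
  weight 5: 2 codewords.
Minimum distance d = smallest w > 0 with A_w > 0 = 2.
Sanity: Σ A_w = 4 = 2^2 = 4 ✓.


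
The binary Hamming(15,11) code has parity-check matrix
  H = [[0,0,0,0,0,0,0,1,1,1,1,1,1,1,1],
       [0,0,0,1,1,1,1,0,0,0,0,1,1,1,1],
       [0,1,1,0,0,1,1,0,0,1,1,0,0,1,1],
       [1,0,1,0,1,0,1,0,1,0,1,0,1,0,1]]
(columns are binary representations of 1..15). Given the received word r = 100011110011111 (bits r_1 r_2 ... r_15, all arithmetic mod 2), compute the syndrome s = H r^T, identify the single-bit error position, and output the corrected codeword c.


s = (0, 1, 1, 0)^T, error position = 6, corrected codeword c = 100010110011111

Compute s = H r^T mod 2 one row at a time:
  s_1 = 1 + 0 + 0 + 1 + 1 + 1 + 1 + 1 = 6 ≡ 0 (mod 2).
  s_2 = 0 + 1 + 1 + 1 + 1 + 1 + 1 + 1 = 7 ≡ 1 (mod 2).
  s_3 = 0 + 0 + 1 + 1 + 0 + 1 + 1 + 1 = 5 ≡ 1 (mod 2).
  s_4 = 1 + 0 + 1 + 1 + 0 + 1 + 1 + 1 = 6 ≡ 0 (mod 2).
s = (0, 1, 1, 0)^T — this equals column 6 of H (binary 0110), so error is at position 6.
Correct: flip bit 6 of r = 100011110011111 to get c = 100010110011111.


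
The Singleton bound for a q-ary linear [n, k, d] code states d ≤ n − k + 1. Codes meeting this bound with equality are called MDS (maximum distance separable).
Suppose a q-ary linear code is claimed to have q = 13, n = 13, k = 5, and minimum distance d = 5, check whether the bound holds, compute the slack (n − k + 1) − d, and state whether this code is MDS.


Singleton RHS = n − k + 1 = 9, slack = 4, bound satisfied, not MDS.

Singleton bound: d ≤ n − k + 1.
Here n = 13, k = 5, so n − k + 1 = 9.
Given d = 5, check d ≤ 9: YES.
Slack = (n − k + 1) − d = 4.
The code is NOT MDS (slack = 4 > 0).
Description: the claimed parameters are [13, 5, 5]_13; such a code would be non-MDS.


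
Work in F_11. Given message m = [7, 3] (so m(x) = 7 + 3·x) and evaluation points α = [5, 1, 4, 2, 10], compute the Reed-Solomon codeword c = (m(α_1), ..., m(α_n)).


c = [0, 10, 8, 2, 4]

Message polynomial: m(x) = 7 + 3·x (mod 11).
For each evaluation point α_i, compute m(α_i) mod 11:
  α_1 = 5: Horner steps 3 → 0, so m(5) = 0.
  α_2 = 1: Horner steps 3 → 10, so m(1) = 10.
  α_3 = 4: Horner steps 3 → 8, so m(4) = 8.
  α_4 = 2: Horner steps 3 → 2, so m(2) = 2.
  α_5 = 10: Horner steps 3 → 4, so m(10) = 4.
Codeword c = [0, 10, 8, 2, 4] ∈ F_11^5.


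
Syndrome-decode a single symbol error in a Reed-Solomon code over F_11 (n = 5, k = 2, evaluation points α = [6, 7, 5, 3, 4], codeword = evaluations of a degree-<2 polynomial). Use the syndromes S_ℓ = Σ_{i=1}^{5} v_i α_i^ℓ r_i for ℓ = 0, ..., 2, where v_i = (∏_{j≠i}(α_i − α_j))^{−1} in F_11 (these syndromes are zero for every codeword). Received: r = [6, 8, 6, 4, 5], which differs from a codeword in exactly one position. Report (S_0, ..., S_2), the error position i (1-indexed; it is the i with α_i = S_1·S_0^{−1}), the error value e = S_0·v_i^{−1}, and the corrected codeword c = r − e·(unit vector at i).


S = (2, 1, 6), error at position 1, error magnitude e = 10, c = [7, 8, 6, 4, 5].

Step 1: column multipliers v_i = (∏_{j≠i}(α_i − α_j))^{−1} mod 11.
  i = 1 (α = 6): (6−7)(6−5)(6−3)(6−4) = (−1)·1·3·2 = −6 ≡ 5, so v_1 = 5^{−1} = 9 (mod 11).
  i = 2 (α = 7): (7−6)(7−5)(7−3)(7−4) = 1·2·4·3 = 24 ≡ 2, so v_2 = 2^{−1} = 6 (mod 11).
  i = 3 (α = 5): (5−6)(5−7)(5−3)(5−4) = (−1)·(−2)·2·1 = 4 ≡ 4, so v_3 = 4^{−1} = 3 (mod 11).
  i = 4 (α = 3): (3−6)(3−7)(3−5)(3−4) = (−3)·(−4)·(−2)·(−1) = 24 ≡ 2, so v_4 = 2^{−1} = 6 (mod 11).
  i = 5 (α = 4): (4−6)(4−7)(4−5)(4−3) = (−2)·(−3)·(−1)·1 = −6 ≡ 5, so v_5 = 5^{−1} = 9 (mod 11).
  v = [9, 6, 3, 6, 9].
Step 2: syndromes of r = [6, 8, 6, 4, 5] (all sums mod 11).
  S_0 = Σ v_i r_i = 9·6 + 6·8 + 3·6 + 6·4 + 9·5 = 189 ≡ 2.
  S_1 = Σ v_i α_i r_i = 9·6·6 + 6·7·8 + 3·5·6 + 6·3·4 + 9·4·5 = 1002 ≡ 1.
  α_i^2 mod 11 = [3, 5, 3, 9, 5].
  S_2 = Σ v_i α_i^2 r_i = 9·3·6 + 6·5·8 + 3·3·6 + 6·9·4 + 9·5·5 = 897 ≡ 6.
  S = (2, 1, 6) ≠ 0, so r is not a codeword (an error is present).
Step 3: locate the error. For a single error e at position i, S_ℓ = v_i·e·α_i^ℓ, so α_err = S_1/S_0.
  S_0^{−1} = 2^{−1} = 6 (mod 11), so α_err = 1·6 = 6 ≡ 6 = α_1. Error position i = 1.
  Consistency check: S_2/S_1 = 6·1 = 6 ≡ 6 = α_err ✓ (single-error assumption holds).
Step 4: error magnitude e = S_0/v_1 = S_0·∏_{j≠1}(α_1 − α_j) = 2·5 = 10 ≡ 10 (mod 11).
Step 5: correct position 1: c_1 = r_1 − e = 6 − 10 ≡ 7 (mod 11). Hence c = [7, 8, 6, 4, 5].
  Check: interpolating c through the α_i gives m(x) = 1 + 1·x (degree < 2) with m(α_i) = c_i for every i, so c is indeed a codeword.


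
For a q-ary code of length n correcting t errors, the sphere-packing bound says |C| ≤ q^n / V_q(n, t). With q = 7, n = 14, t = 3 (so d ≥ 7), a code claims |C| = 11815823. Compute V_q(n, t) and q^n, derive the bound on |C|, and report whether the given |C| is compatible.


V_q(n, t) = 81985, q^n = 678223072849, Hamming bound = 8272526, |C| = 11815823 > bound (violated).

Step 1: Compute V_q(n, t) = Σ_{j=0}^3 C(n, j) (q−1)^j.
  j = 0: C(14,0)·(6)^0 = 1·1 = 1.
  j = 1: C(14,1)·(6)^1 = 14·6 = 84.
  j = 2: C(14,2)·(6)^2 = 91·36 = 3276.
  j = 3: C(14,3)·(6)^3 = 364·216 = 78624.
  V_q(n, t) = 1 + 84 + 3276 + 78624 = 81985.
Step 2: q^n = 7^14 = 678223072849.
Step 3: Hamming bound ⌊q^n / V_q(n,t)⌋ = ⌊678223072849/81985⌋ = 8272526.
Step 4: Compare |C| = 11815823 to 8272526: violated.
The claimed |C| lies above the Hamming bound, so no 7-ary code of length 14 with d ≥ 7 can have 11815823 codewords.
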